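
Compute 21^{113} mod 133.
70

Using successive squaring:
Binary expansion of 113: 1110001
Powers of 21 mod 133 (each is the square of the previous):
  21^1 ≡ 21 (mod 133)
  21^2 ≡ 21² = 441 ≡ 42 (mod 133)
  21^4 ≡ 42² = 1764 ≡ 35 (mod 133)
  21^8 ≡ 35² = 1225 ≡ 28 (mod 133)
  21^16 ≡ 28² = 784 ≡ 119 (mod 133)
  21^32 ≡ 119² = 14161 ≡ 63 (mod 133)
  21^64 ≡ 63² = 3969 ≡ 112 (mod 133)
113 = 64 + 32 + 16 + 1, so 21^113 = 21^64 × 21^32 × 21^16 × 21^1 ≡ 112 × 63 × 119 × 21 (mod 133)
Multiplying step by step:
  112 × 63 = 7056 ≡ 7 (mod 133)
  7 × 119 = 833 ≡ 35 (mod 133)
  35 × 21 = 735 ≡ 70 (mod 133)
Result: 21^113 ≡ 70 (mod 133)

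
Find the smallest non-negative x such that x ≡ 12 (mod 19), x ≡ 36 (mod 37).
221

Using the Chinese Remainder Theorem:
M = product of moduli = 703
For equation 1: M_1 = 37, 37 ≡ 18 (mod 19), inverse of 37 mod 19 is 18 (check: 18 × 18 = 324 ≡ 1 (mod 19))
For equation 2: M_2 = 19, 19 ≡ 19 (mod 37), inverse of 19 mod 37 is 2 (check: 19 × 2 = 38 ≡ 1 (mod 37))
Combine: x ≡ Σ r_i×M_i×(M_i⁻¹ mod m_i) = 12×37×18 + 36×19×2 = 7992 + 1368 = 9360
9360 mod 703 = 221
x ≡ 221 (mod 703)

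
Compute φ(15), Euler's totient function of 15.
8

Prime factorization: 15 = 3 × 5
Using the formula φ(n) = n × Π(1 - 1/p) for each prime factor p:
φ(15) = 15 × (1 - 1/3) × (1 - 1/5)
φ(15) = 8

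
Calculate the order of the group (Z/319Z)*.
280

Prime factorization: 319 = 11 × 29
Using the formula φ(n) = n × Π(1 - 1/p) for each prime factor p:
φ(319) = 319 × (1 - 1/11) × (1 - 1/29)
φ(319) = 280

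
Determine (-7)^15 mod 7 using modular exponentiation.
Using repeated squaring. (-7) ≡ 0 (mod 7). 15 = 8 + 4 + 2 + 1 (binary 1111). Repeated squaring mod 7: 0^1 ≡ 0; 0^2 ≡ 0² = 0 ≡ 0; 0^4 ≡ 0² = 0 ≡ 0; 0^8 ≡ 0² = 0 ≡ 0. Multiply: (-7)^15 ≡ 0^8 × 0^4 × 0^2 × 0^1 ≡ 0 × 0 × 0 × 0 (mod 7): 0 × 0 = 0 ≡ 0; 0 × 0 = 0 ≡ 0; 0 × 0 = 0 ≡ 0. So (-7)^15 ≡ 0 (mod 7).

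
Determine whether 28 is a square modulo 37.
By Euler's criterion: 28^{18} ≡ 1 (mod 37). Since this equals 1, 28 is a QR.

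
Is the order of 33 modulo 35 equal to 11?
No, the actual order is 12, not 11.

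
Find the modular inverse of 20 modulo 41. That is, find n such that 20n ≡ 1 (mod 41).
39

Using Extended Euclidean Algorithm:
gcd(20, 41) = 1
Bezout coefficients: 20 × -2 + 41 × 1 = 1
So 20 × -2 ≡ 1 (mod 41)
The inverse is -2 mod 41 = 39
Verification: 20 × 39 = 780 = 19 × 41 + 1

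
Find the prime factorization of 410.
2 × 5 × 41

Divide by primes starting from smallest:
410 ÷ 2 = 205
205 ÷ 5 = 41
41 ÷ 41 = 1

410 = 2 × 5 × 41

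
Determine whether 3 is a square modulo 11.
By Euler's criterion: 3^{5} ≡ 1 (mod 11). Since this equals 1, 3 is a QR.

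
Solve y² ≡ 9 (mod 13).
The square roots of 9 mod 13 are 3 and 10. Verify: 3² = 9 ≡ 9 (mod 13)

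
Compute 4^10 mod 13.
10 = 8 + 2 (binary 1010). Repeated squaring mod 13: 4^1 ≡ 4; 4^2 ≡ 4² = 16 ≡ 3; 4^4 ≡ 3² = 9 ≡ 9; 4^8 ≡ 9² = 81 ≡ 3. Multiply: 4^10 = 4^8 × 4^2 ≡ 3 × 3 (mod 13): 3 × 3 = 9 ≡ 9. So 4^10 ≡ 9 (mod 13).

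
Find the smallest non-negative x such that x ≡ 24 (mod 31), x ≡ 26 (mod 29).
55

Using the Chinese Remainder Theorem:
M = product of moduli = 899
For equation 1: M_1 = 29, 29 ≡ 29 (mod 31), inverse of 29 mod 31 is 15 (check: 29 × 15 = 435 ≡ 1 (mod 31))
For equation 2: M_2 = 31, 31 ≡ 2 (mod 29), inverse of 31 mod 29 is 15 (check: 2 × 15 = 30 ≡ 1 (mod 29))
Combine: x ≡ Σ r_i×M_i×(M_i⁻¹ mod m_i) = 24×29×15 + 26×31×15 = 10440 + 12090 = 22530
22530 mod 899 = 55
x ≡ 55 (mod 899)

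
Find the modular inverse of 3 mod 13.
3^(-1) ≡ 9 (mod 13). Verification: 3 × 9 = 27 ≡ 1 (mod 13)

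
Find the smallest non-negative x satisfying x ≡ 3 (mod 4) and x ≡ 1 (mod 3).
M = 4 × 3 = 12. M₁ = 3, y₁ ≡ 3 (mod 4). M₂ = 4, y₂ ≡ 1 (mod 3). x = 3×3×3 + 1×4×1 ≡ 7 (mod 12)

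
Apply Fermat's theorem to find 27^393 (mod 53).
By Fermat: 27^{52} ≡ 1 (mod 53). 393 = 7×52 + 29. So 27^{393} ≡ 27^{29} ≡ 33 (mod 53)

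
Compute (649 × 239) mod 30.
11

(649 × 239) = 155111
155111 mod 30 = 11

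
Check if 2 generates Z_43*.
p - 1 = 42 has prime divisors 2, 3, 7. Check 2^(42/q) mod 43 for each: 2^(42/2) = 2^21 ≡ 42, 2^(42/3) = 2^14 ≡ 1, 2^(42/7) = 2^6 ≡ 21 (mod 43). Since 2^14 ≡ 1 (mod 43), the order of 2 divides 14 (in fact the order is 14) ≠ 42, so it is not a primitive root.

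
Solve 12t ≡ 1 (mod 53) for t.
31

Using Extended Euclidean Algorithm:
gcd(12, 53) = 1
Bezout coefficients: 12 × -22 + 53 × 5 = 1
So 12 × -22 ≡ 1 (mod 53)
The inverse is -22 mod 53 = 31
Verification: 12 × 31 = 372 = 7 × 53 + 1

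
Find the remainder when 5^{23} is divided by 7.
By Fermat: 5^{6} ≡ 1 (mod 7). 23 = 3×6 + 5. So 5^{23} ≡ 5^{5} ≡ 3 (mod 7)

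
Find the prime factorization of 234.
2 × 3^2 × 13

Divide by primes starting from smallest:
234 ÷ 2 = 117
117 ÷ 3 = 39
39 ÷ 3 = 13
13 ÷ 13 = 1

234 = 2 × 3^2 × 13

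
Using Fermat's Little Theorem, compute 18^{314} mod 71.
4

By Fermat's Little Theorem, a^(p-1) ≡ 1 (mod p) for prime p and gcd(a, p) = 1
Here p = 71, so 18^70 ≡ 1 (mod 71)
We can reduce the exponent: 314 mod 70 = 34
So 18^314 ≡ 18^34 (mod 71)
Computing: 18^34 mod 71 = 4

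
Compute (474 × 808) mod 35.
22

(474 × 808) = 382992
382992 mod 35 = 22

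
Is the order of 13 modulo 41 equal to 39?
No, the actual order is 40, not 39.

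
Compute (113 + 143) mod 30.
16

(113 + 143) = 256
256 mod 30 = 16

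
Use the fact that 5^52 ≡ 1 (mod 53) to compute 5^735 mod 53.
By Fermat: 5^{52} ≡ 1 (mod 53). 735 ≡ 7 (mod 52). So 5^{735} ≡ 5^{7} ≡ 3 (mod 53)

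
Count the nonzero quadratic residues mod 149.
For prime 149, there are (p-1)/2 = (149-1)/2 = 74 quadratic residues (excluding 0).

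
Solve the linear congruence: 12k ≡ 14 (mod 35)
7

Since gcd(12, 35) = 1 divides 14, a solution exists.
Multiply both sides by the inverse of 12 mod 35:
  12^(-1) mod 35 = 3
  x ≡ 3 × 14 ≡ 42 ≡ 7 (mod 35)
Verification: 12 × 7 = 84 = 2 × 35 + 14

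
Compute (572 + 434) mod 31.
14

(572 + 434) = 1006
1006 mod 31 = 14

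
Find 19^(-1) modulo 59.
28

Using Extended Euclidean Algorithm:
gcd(19, 59) = 1
Bezout coefficients: 19 × 28 + 59 × -9 = 1
So 19 × 28 ≡ 1 (mod 59)
The inverse is 28 mod 59 = 28
Verification: 19 × 28 = 532 = 9 × 59 + 1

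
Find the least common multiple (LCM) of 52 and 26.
52

First find GCD(52, 26) using the Euclidean algorithm:
52 = 2 × 26 + 0
GCD(52, 26) = 26

LCM formula: LCM(a, b) = (a × b) / GCD(a, b)
LCM(52, 26) = (52 × 26) / 26
LCM(52, 26) = 1352 / 26
LCM(52, 26) = 52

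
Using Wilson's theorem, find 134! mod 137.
(136)! = (134)! × (135) × (136) ≡ -1 (mod 137). So (134)! ≡ -1 × [(136)(135)]^(-1) ≡ 68 (mod 137)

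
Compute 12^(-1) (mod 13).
12^(-1) ≡ 12 (mod 13). Verification: 12 × 12 = 144 ≡ 1 (mod 13)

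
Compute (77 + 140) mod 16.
9

(77 + 140) = 217
217 mod 16 = 9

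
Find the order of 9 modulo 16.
Powers of 9 mod 16: 9^1≡9, 9^2≡1. Order = 2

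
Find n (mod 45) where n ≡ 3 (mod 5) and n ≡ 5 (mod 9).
M = 5 × 9 = 45. M₁ = 9, y₁ ≡ 4 (mod 5). M₂ = 5, y₂ ≡ 2 (mod 9). n = 3×9×4 + 5×5×2 ≡ 23 (mod 45)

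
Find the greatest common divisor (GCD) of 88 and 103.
1

Using the Euclidean algorithm:
88 = 0 × 103 + 88
103 = 1 × 88 + 15
88 = 5 × 15 + 13
15 = 1 × 13 + 2
13 = 6 × 2 + 1
2 = 2 × 1 + 0

GCD(88, 103) = 1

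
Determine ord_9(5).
Powers of 5 mod 9: 5^1≡5, 5^2≡7, 5^3≡8, 5^4≡4, 5^5≡2, 5^6≡1. Order = 6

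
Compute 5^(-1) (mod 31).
25

Using Extended Euclidean Algorithm:
gcd(5, 31) = 1
Bezout coefficients: 5 × -6 + 31 × 1 = 1
So 5 × -6 ≡ 1 (mod 31)
The inverse is -6 mod 31 = 25
Verification: 5 × 25 = 125 = 4 × 31 + 1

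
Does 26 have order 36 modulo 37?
p - 1 = 36 has prime divisors 2, 3. Check 26^(36/q) mod 37 for each: 26^(36/2) = 26^18 ≡ 1, 26^(36/3) = 26^12 ≡ 1 (mod 37). Since 26^18 ≡ 1 (mod 37), the order of 26 divides 18 (in fact the order is 3) ≠ 36, so it is not a primitive root.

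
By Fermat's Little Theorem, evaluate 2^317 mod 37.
By Fermat: 2^{36} ≡ 1 (mod 37). 317 ≡ 29 (mod 36). So 2^{317} ≡ 2^{29} ≡ 24 (mod 37)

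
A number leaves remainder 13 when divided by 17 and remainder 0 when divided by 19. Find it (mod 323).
M = 17 × 19 = 323. M₁ = 19, y₁ ≡ 9 (mod 17). M₂ = 17, y₂ ≡ 9 (mod 19). n = 13×19×9 + 0×17×9 ≡ 285 (mod 323)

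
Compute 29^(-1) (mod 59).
57

Using Extended Euclidean Algorithm:
gcd(29, 59) = 1
Bezout coefficients: 29 × -2 + 59 × 1 = 1
So 29 × -2 ≡ 1 (mod 59)
The inverse is -2 mod 59 = 57
Verification: 29 × 57 = 1653 = 28 × 59 + 1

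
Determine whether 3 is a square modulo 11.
By Euler's criterion: 3^{5} ≡ 1 (mod 11). Since this equals 1, 3 is a QR.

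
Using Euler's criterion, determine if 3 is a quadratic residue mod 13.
By Euler's criterion: 3^{6} ≡ 1 (mod 13). Since this equals 1, 3 is a QR.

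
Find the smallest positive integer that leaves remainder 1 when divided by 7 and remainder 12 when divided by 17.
M = 7 × 17 = 119. M₁ = 17, y₁ ≡ 5 (mod 7). M₂ = 7, y₂ ≡ 5 (mod 17). y = 1×17×5 + 12×7×5 ≡ 29 (mod 119). The smallest positive such number is 29.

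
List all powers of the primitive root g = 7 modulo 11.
g^1, g^2, ..., g^{10} mod 11: {7, 5, 2, 3, 10, 4, 6, 9, 8, 1}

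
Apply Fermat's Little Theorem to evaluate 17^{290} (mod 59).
1

By Fermat's Little Theorem, a^(p-1) ≡ 1 (mod p) for prime p and gcd(a, p) = 1
Here p = 59, so 17^58 ≡ 1 (mod 59)
We can reduce the exponent: 290 mod 58 = 0
So 17^290 ≡ 17^0 (mod 59)
Computing: 17^0 mod 59 = 1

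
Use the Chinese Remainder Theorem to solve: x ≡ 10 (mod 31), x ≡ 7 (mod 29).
413

Using the Chinese Remainder Theorem:
M = product of moduli = 899
For equation 1: M_1 = 29, 29 ≡ 29 (mod 31), inverse of 29 mod 31 is 15 (check: 29 × 15 = 435 ≡ 1 (mod 31))
For equation 2: M_2 = 31, 31 ≡ 2 (mod 29), inverse of 31 mod 29 is 15 (check: 2 × 15 = 30 ≡ 1 (mod 29))
Combine: x ≡ Σ r_i×M_i×(M_i⁻¹ mod m_i) = 10×29×15 + 7×31×15 = 4350 + 3255 = 7605
7605 mod 899 = 413
x ≡ 413 (mod 899)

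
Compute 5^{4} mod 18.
13

Using successive squaring:
Binary expansion of 4: 100
Powers of 5 mod 18 (each is the square of the previous):
  5^1 ≡ 5 (mod 18)
  5^2 ≡ 5² = 25 ≡ 7 (mod 18)
  5^4 ≡ 7² = 49 ≡ 13 (mod 18)
4 is a power of 2, so 5^4 is the last square: ≡ 13 (mod 18)
Result: 5^4 ≡ 13 (mod 18)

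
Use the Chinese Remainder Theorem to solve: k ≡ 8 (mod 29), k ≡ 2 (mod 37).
298

Using the Chinese Remainder Theorem:
M = product of moduli = 1073
For equation 1: M_1 = 37, 37 ≡ 8 (mod 29), inverse of 37 mod 29 is 11 (check: 8 × 11 = 88 ≡ 1 (mod 29))
For equation 2: M_2 = 29, 29 ≡ 29 (mod 37), inverse of 29 mod 37 is 23 (check: 29 × 23 = 667 ≡ 1 (mod 37))
Combine: k ≡ Σ r_i×M_i×(M_i⁻¹ mod m_i) = 8×37×11 + 2×29×23 = 3256 + 1334 = 4590
4590 mod 1073 = 298
k ≡ 298 (mod 1073)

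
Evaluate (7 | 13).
(7/13) = 7^{6} mod 13 = -1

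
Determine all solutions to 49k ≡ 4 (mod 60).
16

Since gcd(49, 60) = 1 divides 4, a solution exists.
Multiply both sides by the inverse of 49 mod 60:
  49^(-1) mod 60 = 49
  x ≡ 49 × 4 ≡ 196 ≡ 16 (mod 60)
Verification: 49 × 16 = 784 = 13 × 60 + 4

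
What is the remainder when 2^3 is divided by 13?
3 = 2 + 1 (binary 11). Repeated squaring mod 13: 2^1 ≡ 2; 2^2 ≡ 2² = 4 ≡ 4. Multiply: 2^3 = 2^2 × 2^1 ≡ 4 × 2 (mod 13): 4 × 2 = 8 ≡ 8. So 2^3 ≡ 8 (mod 13).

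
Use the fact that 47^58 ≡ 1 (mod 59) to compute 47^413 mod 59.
By Fermat: 47^{58} ≡ 1 (mod 59). 413 = 7×58 + 7. So 47^{413} ≡ 47^{7} ≡ 13 (mod 59)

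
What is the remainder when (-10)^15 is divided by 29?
Using repeated squaring. (-10) ≡ 19 (mod 29). 15 = 8 + 4 + 2 + 1 (binary 1111). Repeated squaring mod 29: 19^1 ≡ 19; 19^2 ≡ 19² = 361 ≡ 13; 19^4 ≡ 13² = 169 ≡ 24; 19^8 ≡ 24² = 576 ≡ 25. Multiply: (-10)^15 ≡ 19^8 × 19^4 × 19^2 × 19^1 ≡ 25 × 24 × 13 × 19 (mod 29): 25 × 24 = 600 ≡ 20; 20 × 13 = 260 ≡ 28; 28 × 19 = 532 ≡ 10. So (-10)^15 ≡ 10 (mod 29).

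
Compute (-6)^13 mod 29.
Using repeated squaring. (-6) ≡ 23 (mod 29). 13 = 8 + 4 + 1 (binary 1101). Repeated squaring mod 29: 23^1 ≡ 23; 23^2 ≡ 23² = 529 ≡ 7; 23^4 ≡ 7² = 49 ≡ 20; 23^8 ≡ 20² = 400 ≡ 23. Multiply: (-6)^13 ≡ 23^8 × 23^4 × 23^1 ≡ 23 × 20 × 23 (mod 29): 23 × 20 = 460 ≡ 25; 25 × 23 = 575 ≡ 24. So (-6)^13 ≡ 24 (mod 29).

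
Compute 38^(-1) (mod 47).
38^(-1) ≡ 26 (mod 47). Verification: 38 × 26 = 988 ≡ 1 (mod 47)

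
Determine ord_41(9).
Powers of 9 mod 41: 9^1≡9, 9^2≡40, 9^3≡32, 9^4≡1. Order = 4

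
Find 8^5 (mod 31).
5 = 4 + 1 (binary 101). Repeated squaring mod 31: 8^1 ≡ 8; 8^2 ≡ 8² = 64 ≡ 2; 8^4 ≡ 2² = 4 ≡ 4. Multiply: 8^5 = 8^4 × 8^1 ≡ 4 × 8 (mod 31): 4 × 8 = 32 ≡ 1. So 8^5 ≡ 1 (mod 31).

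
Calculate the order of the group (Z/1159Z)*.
1080

Prime factorization: 1159 = 19 × 61
Using the formula φ(n) = n × Π(1 - 1/p) for each prime factor p:
φ(1159) = 1159 × (1 - 1/19) × (1 - 1/61)
φ(1159) = 1080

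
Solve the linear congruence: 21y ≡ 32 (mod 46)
30

Since gcd(21, 46) = 1 divides 32, a solution exists.
Multiply both sides by the inverse of 21 mod 46:
  21^(-1) mod 46 = 11
  x ≡ 11 × 32 ≡ 352 ≡ 30 (mod 46)
Verification: 21 × 30 = 630 = 13 × 46 + 32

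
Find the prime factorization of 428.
2^2 × 107

Divide by primes starting from smallest:
428 ÷ 2 = 214
214 ÷ 2 = 107
107 ÷ 107 = 1

428 = 2^2 × 107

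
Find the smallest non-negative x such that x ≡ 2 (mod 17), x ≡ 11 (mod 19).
87

Using the Chinese Remainder Theorem:
M = product of moduli = 323
For equation 1: M_1 = 19, 19 ≡ 2 (mod 17), inverse of 19 mod 17 is 9 (check: 2 × 9 = 18 ≡ 1 (mod 17))
For equation 2: M_2 = 17, 17 ≡ 17 (mod 19), inverse of 17 mod 19 is 9 (check: 17 × 9 = 153 ≡ 1 (mod 19))
Combine: x ≡ Σ r_i×M_i×(M_i⁻¹ mod m_i) = 2×19×9 + 11×17×9 = 342 + 1683 = 2025
2025 mod 323 = 87
x ≡ 87 (mod 323)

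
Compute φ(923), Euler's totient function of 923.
840

Prime factorization: 923 = 13 × 71
Using the formula φ(n) = n × Π(1 - 1/p) for each prime factor p:
φ(923) = 923 × (1 - 1/13) × (1 - 1/71)
φ(923) = 840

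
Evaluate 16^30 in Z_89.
Using repeated squaring. 30 = 16 + 8 + 4 + 2 (binary 11110). Repeated squaring mod 89: 16^1 ≡ 16; 16^2 ≡ 16² = 256 ≡ 78; 16^4 ≡ 78² = 6084 ≡ 32; 16^8 ≡ 32² = 1024 ≡ 45; 16^16 ≡ 45² = 2025 ≡ 67. Multiply: 16^30 = 16^16 × 16^8 × 16^4 × 16^2 ≡ 67 × 45 × 32 × 78 (mod 89): 67 × 45 = 3015 ≡ 78; 78 × 32 = 2496 ≡ 4; 4 × 78 = 312 ≡ 45. So 16^30 ≡ 45 (mod 89).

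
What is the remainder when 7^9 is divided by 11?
9 = 8 + 1 (binary 1001). Repeated squaring mod 11: 7^1 ≡ 7; 7^2 ≡ 7² = 49 ≡ 5; 7^4 ≡ 5² = 25 ≡ 3; 7^8 ≡ 3² = 9 ≡ 9. Multiply: 7^9 = 7^8 × 7^1 ≡ 9 × 7 (mod 11): 9 × 7 = 63 ≡ 8. So 7^9 ≡ 8 (mod 11).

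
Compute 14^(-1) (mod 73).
47

Using Extended Euclidean Algorithm:
gcd(14, 73) = 1
Bezout coefficients: 14 × -26 + 73 × 5 = 1
So 14 × -26 ≡ 1 (mod 73)
The inverse is -26 mod 73 = 47
Verification: 14 × 47 = 658 = 9 × 73 + 1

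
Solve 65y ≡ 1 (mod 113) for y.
65^(-1) ≡ 40 (mod 113). Verification: 65 × 40 = 2600 ≡ 1 (mod 113)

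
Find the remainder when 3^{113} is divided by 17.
By Fermat: 3^{16} ≡ 1 (mod 17). 113 = 7×16 + 1. So 3^{113} ≡ 3^{1} ≡ 3 (mod 17)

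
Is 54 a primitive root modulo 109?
p - 1 = 108 has prime divisors 2, 3. Check 54^(108/q) mod 109 for each: 54^(108/2) = 54^54 ≡ 108, 54^(108/3) = 54^36 ≡ 1 (mod 109). Since 54^36 ≡ 1 (mod 109), the order of 54 divides 36 (in fact the order is 36) ≠ 108, so it is not a primitive root.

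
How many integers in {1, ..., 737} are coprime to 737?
660

Prime factorization: 737 = 11 × 67
Using the formula φ(n) = n × Π(1 - 1/p) for each prime factor p:
φ(737) = 737 × (1 - 1/11) × (1 - 1/67)
φ(737) = 660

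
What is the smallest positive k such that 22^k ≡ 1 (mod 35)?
Powers of 22 mod 35: 22^1≡22, 22^2≡29, 22^3≡8, 22^4≡1. Order = 4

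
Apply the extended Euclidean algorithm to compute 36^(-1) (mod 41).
Extended GCD: 36(8) + 41(-7) = 1. So 36^(-1) ≡ 8 ≡ 8 (mod 41). Verify: 36 × 8 = 288 ≡ 1 (mod 41)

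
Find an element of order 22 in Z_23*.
5 has order 22 mod 23 since 5^{22} ≡ 1 (mod 23) and no smaller power works.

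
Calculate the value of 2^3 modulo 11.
3 = 2 + 1 (binary 11). Repeated squaring mod 11: 2^1 ≡ 2; 2^2 ≡ 2² = 4 ≡ 4. Multiply: 2^3 = 2^2 × 2^1 ≡ 4 × 2 (mod 11): 4 × 2 = 8 ≡ 8. So 2^3 ≡ 8 (mod 11).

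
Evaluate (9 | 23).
(9/23) = 9^{11} mod 23 = 1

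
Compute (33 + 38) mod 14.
1

(33 + 38) = 71
71 mod 14 = 1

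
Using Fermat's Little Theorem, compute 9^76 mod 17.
By Fermat: 9^{16} ≡ 1 (mod 17). 76 = 4×16 + 12. So 9^{76} ≡ 9^{12} ≡ 16 (mod 17)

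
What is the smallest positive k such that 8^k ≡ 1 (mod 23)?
Powers of 8 mod 23: 8^1≡8, 8^2≡18, 8^3≡6, 8^4≡2, 8^5≡16, 8^6≡13, 8^7≡12, 8^8≡4, 8^9≡9, 8^10≡3, 8^11≡1. Order = 11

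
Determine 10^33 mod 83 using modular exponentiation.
Using repeated squaring. 33 = 32 + 1 (binary 100001). Repeated squaring mod 83: 10^1 ≡ 10; 10^2 ≡ 10² = 100 ≡ 17; 10^4 ≡ 17² = 289 ≡ 40; 10^8 ≡ 40² = 1600 ≡ 23; 10^16 ≡ 23² = 529 ≡ 31; 10^32 ≡ 31² = 961 ≡ 48. Multiply: 10^33 = 10^32 × 10^1 ≡ 48 × 10 (mod 83): 48 × 10 = 480 ≡ 65. So 10^33 ≡ 65 (mod 83).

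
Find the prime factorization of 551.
19 × 29

Divide by primes starting from smallest:
551 ÷ 19 = 29
29 ÷ 29 = 1

551 = 19 × 29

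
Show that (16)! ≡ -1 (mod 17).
(16)! mod 17 = 16. Since this equals -1 (mod 17), Wilson confirms 17 is prime.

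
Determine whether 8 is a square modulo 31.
By Euler's criterion: 8^{15} ≡ 1 (mod 31). Since this equals 1, 8 is a QR.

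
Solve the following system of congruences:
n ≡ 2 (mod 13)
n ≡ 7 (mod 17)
41

Using the Chinese Remainder Theorem:
M = product of moduli = 221
For equation 1: M_1 = 17, 17 ≡ 4 (mod 13), inverse of 17 mod 13 is 10 (check: 4 × 10 = 40 ≡ 1 (mod 13))
For equation 2: M_2 = 13, 13 ≡ 13 (mod 17), inverse of 13 mod 17 is 4 (check: 13 × 4 = 52 ≡ 1 (mod 17))
Combine: n ≡ Σ r_i×M_i×(M_i⁻¹ mod m_i) = 2×17×10 + 7×13×4 = 340 + 364 = 704
704 mod 221 = 41
n ≡ 41 (mod 221)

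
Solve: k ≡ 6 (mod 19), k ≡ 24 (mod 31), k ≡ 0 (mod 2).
M = 19 × 31 × 2 = 1178. M₁ = 62, y₁ ≡ 4 (mod 19). M₂ = 38, y₂ ≡ 9 (mod 31). M₃ = 589, y₃ ≡ 1 (mod 2). k = 6×62×4 + 24×38×9 + 0×589×1 ≡ 272 (mod 1178)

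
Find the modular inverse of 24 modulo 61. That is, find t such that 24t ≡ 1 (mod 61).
28

Using Extended Euclidean Algorithm:
gcd(24, 61) = 1
Bezout coefficients: 24 × 28 + 61 × -11 = 1
So 24 × 28 ≡ 1 (mod 61)
The inverse is 28 mod 61 = 28
Verification: 24 × 28 = 672 = 11 × 61 + 1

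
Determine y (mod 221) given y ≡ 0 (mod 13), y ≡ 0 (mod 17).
0

Using the Chinese Remainder Theorem:
M = product of moduli = 221
For equation 1: M_1 = 17, 17 ≡ 4 (mod 13), inverse of 17 mod 13 is 10 (check: 4 × 10 = 40 ≡ 1 (mod 13))
For equation 2: M_2 = 13, 13 ≡ 13 (mod 17), inverse of 13 mod 17 is 4 (check: 13 × 4 = 52 ≡ 1 (mod 17))
Combine: y ≡ Σ r_i×M_i×(M_i⁻¹ mod m_i) = 0×17×10 + 0×13×4 = 0 + 0 = 0
0 mod 221 = 0
y ≡ 0 (mod 221)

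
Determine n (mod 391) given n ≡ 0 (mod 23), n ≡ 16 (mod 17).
322

Using the Chinese Remainder Theorem:
M = product of moduli = 391
For equation 1: M_1 = 17, 17 ≡ 17 (mod 23), inverse of 17 mod 23 is 19 (check: 17 × 19 = 323 ≡ 1 (mod 23))
For equation 2: M_2 = 23, 23 ≡ 6 (mod 17), inverse of 23 mod 17 is 3 (check: 6 × 3 = 18 ≡ 1 (mod 17))
Combine: n ≡ Σ r_i×M_i×(M_i⁻¹ mod m_i) = 0×17×19 + 16×23×3 = 0 + 1104 = 1104
1104 mod 391 = 322
n ≡ 322 (mod 391)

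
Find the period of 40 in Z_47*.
Powers of 40 mod 47: 40^1≡40, 40^2≡2, 40^3≡33, 40^4≡4, 40^5≡19, 40^6≡8, 40^7≡38, 40^8≡16, 40^9≡29, 40^10≡32, 40^11≡11, 40^12≡17, 40^13≡22, 40^14≡34, 40^15≡44, 40^16≡21, 40^17≡41, 40^18≡42, 40^19≡35, 40^20≡37, 40^21≡23, 40^22≡27, 40^23≡46, 40^24≡7, 40^25≡45, 40^26≡14, 40^27≡43, 40^28≡28, 40^29≡39, 40^30≡9, 40^31≡31, 40^32≡18, 40^33≡15, 40^34≡36, 40^35≡30, 40^36≡25, 40^37≡13, 40^38≡3, 40^39≡26, 40^40≡6, 40^41≡5, 40^42≡12, 40^43≡10, 40^44≡24, 40^45≡20, 40^46≡1. Order = 46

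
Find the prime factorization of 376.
2^3 × 47

Divide by primes starting from smallest:
376 ÷ 2 = 188
188 ÷ 2 = 94
94 ÷ 2 = 47
47 ÷ 47 = 1

376 = 2^3 × 47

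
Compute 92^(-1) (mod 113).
43

Using Extended Euclidean Algorithm:
gcd(92, 113) = 1
Bezout coefficients: 92 × 43 + 113 × -35 = 1
So 92 × 43 ≡ 1 (mod 113)
The inverse is 43 mod 113 = 43
Verification: 92 × 43 = 3956 = 35 × 113 + 1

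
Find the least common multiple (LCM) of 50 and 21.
1050

First find GCD(50, 21) using the Euclidean algorithm:
50 = 2 × 21 + 8
21 = 2 × 8 + 5
8 = 1 × 5 + 3
5 = 1 × 3 + 2
3 = 1 × 2 + 1
2 = 2 × 1 + 0
GCD(50, 21) = 1

LCM formula: LCM(a, b) = (a × b) / GCD(a, b)
LCM(50, 21) = (50 × 21) / 1
LCM(50, 21) = 1050 / 1
LCM(50, 21) = 1050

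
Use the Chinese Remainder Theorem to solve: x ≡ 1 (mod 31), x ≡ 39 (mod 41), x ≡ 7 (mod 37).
14881

Using the Chinese Remainder Theorem:
M = product of moduli = 47027
For equation 1: M_1 = 1517, 1517 ≡ 29 (mod 31), inverse of 1517 mod 31 is 15 (check: 29 × 15 = 435 ≡ 1 (mod 31))
For equation 2: M_2 = 1147, 1147 ≡ 40 (mod 41), inverse of 1147 mod 41 is 40 (check: 40 × 40 = 1600 ≡ 1 (mod 41))
For equation 3: M_3 = 1271, 1271 ≡ 13 (mod 37), inverse of 1271 mod 37 is 20 (check: 13 × 20 = 260 ≡ 1 (mod 37))
Combine: x ≡ Σ r_i×M_i×(M_i⁻¹ mod m_i) = 1×1517×15 + 39×1147×40 + 7×1271×20 = 22755 + 1789320 + 177940 = 1990015
1990015 mod 47027 = 14881
x ≡ 14881 (mod 47027)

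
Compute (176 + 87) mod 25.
13

(176 + 87) = 263
263 mod 25 = 13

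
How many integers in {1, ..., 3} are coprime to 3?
2

Prime factorization: 3 = 3
Using the formula φ(n) = n × Π(1 - 1/p) for each prime factor p:
φ(3) = 3 × (1 - 1/3)
φ(3) = 2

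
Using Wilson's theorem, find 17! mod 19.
(18)! = (17)! × (18) ≡ -1 (mod 19). So (17)! ≡ -1 × (18)^(-1) ≡ (-1)×(-1) = 1 (mod 19)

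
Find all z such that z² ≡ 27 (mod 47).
The square roots of 27 mod 47 are 36 and 11. Verify: 36² = 1296 ≡ 27 (mod 47)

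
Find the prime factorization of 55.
5 × 11

Divide by primes starting from smallest:
55 ÷ 5 = 11
11 ÷ 11 = 1

55 = 5 × 11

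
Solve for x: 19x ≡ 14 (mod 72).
50

Since gcd(19, 72) = 1 divides 14, a solution exists.
Multiply both sides by the inverse of 19 mod 72:
  19^(-1) mod 72 = 19
  x ≡ 19 × 14 ≡ 266 ≡ 50 (mod 72)
Verification: 19 × 50 = 950 = 13 × 72 + 14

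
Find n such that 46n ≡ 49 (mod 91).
7

Since gcd(46, 91) = 1 divides 49, a solution exists.
Multiply both sides by the inverse of 46 mod 91:
  46^(-1) mod 91 = 2
  x ≡ 2 × 49 ≡ 98 ≡ 7 (mod 91)
Verification: 46 × 7 = 322 = 3 × 91 + 49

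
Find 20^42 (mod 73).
Using repeated squaring. 42 = 32 + 8 + 2 (binary 101010). Repeated squaring mod 73: 20^1 ≡ 20; 20^2 ≡ 20² = 400 ≡ 35; 20^4 ≡ 35² = 1225 ≡ 57; 20^8 ≡ 57² = 3249 ≡ 37; 20^16 ≡ 37² = 1369 ≡ 55; 20^32 ≡ 55² = 3025 ≡ 32. Multiply: 20^42 = 20^32 × 20^8 × 20^2 ≡ 32 × 37 × 35 (mod 73): 32 × 37 = 1184 ≡ 16; 16 × 35 = 560 ≡ 49. So 20^42 ≡ 49 (mod 73).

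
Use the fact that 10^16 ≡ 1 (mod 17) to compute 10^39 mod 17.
By Fermat: 10^{16} ≡ 1 (mod 17). 39 = 2×16 + 7. So 10^{39} ≡ 10^{7} ≡ 5 (mod 17)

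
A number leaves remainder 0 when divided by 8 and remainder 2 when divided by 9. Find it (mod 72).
M = 8 × 9 = 72. M₁ = 9, y₁ ≡ 1 (mod 8). M₂ = 8, y₂ ≡ 8 (mod 9). r = 0×9×1 + 2×8×8 ≡ 56 (mod 72)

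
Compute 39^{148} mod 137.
16

Using successive squaring:
Binary expansion of 148: 10010100
Powers of 39 mod 137 (each is the square of the previous):
  39^1 ≡ 39 (mod 137)
  39^2 ≡ 39² = 1521 ≡ 14 (mod 137)
  39^4 ≡ 14² = 196 ≡ 59 (mod 137)
  39^8 ≡ 59² = 3481 ≡ 56 (mod 137)
  39^16 ≡ 56² = 3136 ≡ 122 (mod 137)
  39^32 ≡ 122² = 14884 ≡ 88 (mod 137)
  39^64 ≡ 88² = 7744 ≡ 72 (mod 137)
  39^128 ≡ 72² = 5184 ≡ 115 (mod 137)
148 = 128 + 16 + 4, so 39^148 = 39^128 × 39^16 × 39^4 ≡ 115 × 122 × 59 (mod 137)
Multiplying step by step:
  115 × 122 = 14030 ≡ 56 (mod 137)
  56 × 59 = 3304 ≡ 16 (mod 137)
Result: 39^148 ≡ 16 (mod 137)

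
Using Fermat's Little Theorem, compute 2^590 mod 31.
By Fermat: 2^{30} ≡ 1 (mod 31). 590 ≡ 20 (mod 30). So 2^{590} ≡ 2^{20} ≡ 1 (mod 31)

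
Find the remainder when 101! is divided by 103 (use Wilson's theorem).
(102)! = (101)! × (102) ≡ -1 (mod 103). So (101)! ≡ -1 × (102)^(-1) ≡ (-1)×(-1) = 1 (mod 103)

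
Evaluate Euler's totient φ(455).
288

Prime factorization: 455 = 5 × 7 × 13
Using the formula φ(n) = n × Π(1 - 1/p) for each prime factor p:
φ(455) = 455 × (1 - 1/5) × (1 - 1/7) × (1 - 1/13)
φ(455) = 288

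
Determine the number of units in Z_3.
2

Prime factorization: 3 = 3
Using the formula φ(n) = n × Π(1 - 1/p) for each prime factor p:
φ(3) = 3 × (1 - 1/3)
φ(3) = 2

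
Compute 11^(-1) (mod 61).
50

Using Extended Euclidean Algorithm:
gcd(11, 61) = 1
Bezout coefficients: 11 × -11 + 61 × 2 = 1
So 11 × -11 ≡ 1 (mod 61)
The inverse is -11 mod 61 = 50
Verification: 11 × 50 = 550 = 9 × 61 + 1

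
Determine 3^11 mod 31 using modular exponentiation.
Using repeated squaring. 11 = 8 + 2 + 1 (binary 1011). Repeated squaring mod 31: 3^1 ≡ 3; 3^2 ≡ 3² = 9 ≡ 9; 3^4 ≡ 9² = 81 ≡ 19; 3^8 ≡ 19² = 361 ≡ 20. Multiply: 3^11 = 3^8 × 3^2 × 3^1 ≡ 20 × 9 × 3 (mod 31): 20 × 9 = 180 ≡ 25; 25 × 3 = 75 ≡ 13. So 3^11 ≡ 13 (mod 31).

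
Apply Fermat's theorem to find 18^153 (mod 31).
By Fermat: 18^{30} ≡ 1 (mod 31). 153 = 5×30 + 3. So 18^{153} ≡ 18^{3} ≡ 4 (mod 31)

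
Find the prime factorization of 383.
383

Divide by primes starting from smallest:
383 ÷ 383 = 1

383 = 383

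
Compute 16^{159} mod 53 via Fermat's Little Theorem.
15

By Fermat's Little Theorem, a^(p-1) ≡ 1 (mod p) for prime p and gcd(a, p) = 1
Here p = 53, so 16^52 ≡ 1 (mod 53)
We can reduce the exponent: 159 mod 52 = 3
So 16^159 ≡ 16^3 (mod 53)
Computing: 16^3 mod 53 = 15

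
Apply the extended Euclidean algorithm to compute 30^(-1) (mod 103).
Extended GCD: 30(-24) + 103(7) = 1. So 30^(-1) ≡ 79 ≡ 79 (mod 103). Verify: 30 × 79 = 2370 ≡ 1 (mod 103)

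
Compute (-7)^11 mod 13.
Using repeated squaring. (-7) ≡ 6 (mod 13). 11 = 8 + 2 + 1 (binary 1011). Repeated squaring mod 13: 6^1 ≡ 6; 6^2 ≡ 6² = 36 ≡ 10; 6^4 ≡ 10² = 100 ≡ 9; 6^8 ≡ 9² = 81 ≡ 3. Multiply: (-7)^11 ≡ 6^8 × 6^2 × 6^1 ≡ 3 × 10 × 6 (mod 13): 3 × 10 = 30 ≡ 4; 4 × 6 = 24 ≡ 11. So (-7)^11 ≡ 11 (mod 13).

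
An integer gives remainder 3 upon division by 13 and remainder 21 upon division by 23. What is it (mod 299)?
M = 13 × 23 = 299. M₁ = 23, y₁ ≡ 4 (mod 13). M₂ = 13, y₂ ≡ 16 (mod 23). z = 3×23×4 + 21×13×16 ≡ 159 (mod 299). The smallest positive such number is 159.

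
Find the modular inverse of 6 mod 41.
6^(-1) ≡ 7 (mod 41). Verification: 6 × 7 = 42 ≡ 1 (mod 41)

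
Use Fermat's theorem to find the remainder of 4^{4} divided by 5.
1

By Fermat's Little Theorem, a^(p-1) ≡ 1 (mod p) for prime p and gcd(a, p) = 1
Here p = 5, so 4^4 ≡ 1 (mod 5)
We can reduce the exponent: 4 mod 4 = 0
So 4^4 ≡ 4^0 (mod 5)
Computing: 4^0 mod 5 = 1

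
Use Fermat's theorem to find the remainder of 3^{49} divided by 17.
3

By Fermat's Little Theorem, a^(p-1) ≡ 1 (mod p) for prime p and gcd(a, p) = 1
Here p = 17, so 3^16 ≡ 1 (mod 17)
We can reduce the exponent: 49 mod 16 = 1
So 3^49 ≡ 3^1 (mod 17)
Computing: 3^1 mod 17 = 3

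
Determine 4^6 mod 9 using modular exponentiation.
6 = 4 + 2 (binary 110). Repeated squaring mod 9: 4^1 ≡ 4; 4^2 ≡ 4² = 16 ≡ 7; 4^4 ≡ 7² = 49 ≡ 4. Multiply: 4^6 = 4^4 × 4^2 ≡ 4 × 7 (mod 9): 4 × 7 = 28 ≡ 1. So 4^6 ≡ 1 (mod 9).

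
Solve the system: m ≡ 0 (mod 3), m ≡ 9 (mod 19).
M = 3 × 19 = 57. M₁ = 19, y₁ ≡ 1 (mod 3). M₂ = 3, y₂ ≡ 13 (mod 19). m = 0×19×1 + 9×3×13 ≡ 9 (mod 57)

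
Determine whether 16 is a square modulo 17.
By Euler's criterion: 16^{8} ≡ 1 (mod 17). Since this equals 1, 16 is a QR.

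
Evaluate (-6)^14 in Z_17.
Using repeated squaring. (-6) ≡ 11 (mod 17). 14 = 8 + 4 + 2 (binary 1110). Repeated squaring mod 17: 11^1 ≡ 11; 11^2 ≡ 11² = 121 ≡ 2; 11^4 ≡ 2² = 4 ≡ 4; 11^8 ≡ 4² = 16 ≡ 16. Multiply: (-6)^14 ≡ 11^8 × 11^4 × 11^2 ≡ 16 × 4 × 2 (mod 17): 16 × 4 = 64 ≡ 13; 13 × 2 = 26 ≡ 9. So (-6)^14 ≡ 9 (mod 17).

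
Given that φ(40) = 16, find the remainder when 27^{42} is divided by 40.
By Euler: 27^{16} ≡ 1 (mod 40) since gcd(27, 40) = 1. 42 = 2×16 + 10. So 27^{42} ≡ 27^{10} ≡ 9 (mod 40)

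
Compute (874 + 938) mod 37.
36

(874 + 938) = 1812
1812 mod 37 = 36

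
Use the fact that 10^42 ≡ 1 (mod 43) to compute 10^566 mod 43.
By Fermat: 10^{42} ≡ 1 (mod 43). 566 ≡ 20 (mod 42). So 10^{566} ≡ 10^{20} ≡ 13 (mod 43)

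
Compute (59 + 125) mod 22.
8

(59 + 125) = 184
184 mod 22 = 8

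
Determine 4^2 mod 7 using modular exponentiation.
2 = 2 (binary 10). Repeated squaring mod 7: 4^1 ≡ 4; 4^2 ≡ 4² = 16 ≡ 2. So 4^2 ≡ 2 (mod 7).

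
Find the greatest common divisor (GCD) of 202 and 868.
2

Using the Euclidean algorithm:
202 = 0 × 868 + 202
868 = 4 × 202 + 60
202 = 3 × 60 + 22
60 = 2 × 22 + 16
22 = 1 × 16 + 6
16 = 2 × 6 + 4
6 = 1 × 4 + 2
4 = 2 × 2 + 0

GCD(202, 868) = 2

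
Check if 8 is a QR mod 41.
By Euler's criterion: 8^{20} ≡ 1 (mod 41). Since this equals 1, 8 is a QR.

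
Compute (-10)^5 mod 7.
(-10) ≡ 4 (mod 7). 5 = 4 + 1 (binary 101). Repeated squaring mod 7: 4^1 ≡ 4; 4^2 ≡ 4² = 16 ≡ 2; 4^4 ≡ 2² = 4 ≡ 4. Multiply: (-10)^5 ≡ 4^4 × 4^1 ≡ 4 × 4 (mod 7): 4 × 4 = 16 ≡ 2. So (-10)^5 ≡ 2 (mod 7).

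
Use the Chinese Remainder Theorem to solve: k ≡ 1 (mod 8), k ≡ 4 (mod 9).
M = 8 × 9 = 72. M₁ = 9, y₁ ≡ 1 (mod 8). M₂ = 8, y₂ ≡ 8 (mod 9). k = 1×9×1 + 4×8×8 ≡ 49 (mod 72)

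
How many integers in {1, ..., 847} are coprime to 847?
660

Prime factorization: 847 = 7 × 11^2
Using the formula φ(n) = n × Π(1 - 1/p) for each prime factor p:
φ(847) = 847 × (1 - 1/7) × (1 - 1/11)
φ(847) = 660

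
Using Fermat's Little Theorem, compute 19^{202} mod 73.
57

By Fermat's Little Theorem, a^(p-1) ≡ 1 (mod p) for prime p and gcd(a, p) = 1
Here p = 73, so 19^72 ≡ 1 (mod 73)
We can reduce the exponent: 202 mod 72 = 58
So 19^202 ≡ 19^58 (mod 73)
Computing: 19^58 mod 73 = 57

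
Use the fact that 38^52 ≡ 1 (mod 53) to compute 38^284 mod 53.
By Fermat: 38^{52} ≡ 1 (mod 53). 284 = 5×52 + 24. So 38^{284} ≡ 38^{24} ≡ 49 (mod 53)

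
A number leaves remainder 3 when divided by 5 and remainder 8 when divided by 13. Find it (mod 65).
M = 5 × 13 = 65. M₁ = 13, y₁ ≡ 2 (mod 5). M₂ = 5, y₂ ≡ 8 (mod 13). k = 3×13×2 + 8×5×8 ≡ 8 (mod 65)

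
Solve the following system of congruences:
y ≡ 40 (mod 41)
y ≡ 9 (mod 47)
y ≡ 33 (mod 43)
6354

Using the Chinese Remainder Theorem:
M = product of moduli = 82861
For equation 1: M_1 = 2021, 2021 ≡ 12 (mod 41), inverse of 2021 mod 41 is 24 (check: 12 × 24 = 288 ≡ 1 (mod 41))
For equation 2: M_2 = 1763, 1763 ≡ 24 (mod 47), inverse of 1763 mod 47 is 2 (check: 24 × 2 = 48 ≡ 1 (mod 47))
For equation 3: M_3 = 1927, 1927 ≡ 35 (mod 43), inverse of 1927 mod 43 is 16 (check: 35 × 16 = 560 ≡ 1 (mod 43))
Combine: y ≡ Σ r_i×M_i×(M_i⁻¹ mod m_i) = 40×2021×24 + 9×1763×2 + 33×1927×16 = 1940160 + 31734 + 1017456 = 2989350
2989350 mod 82861 = 6354
y ≡ 6354 (mod 82861)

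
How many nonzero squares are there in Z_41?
For prime 41, there are (p-1)/2 = (41-1)/2 = 20 quadratic residues (excluding 0).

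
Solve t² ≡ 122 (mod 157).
The square roots of 122 mod 157 are 114 and 43. Verify: 114² = 12996 ≡ 122 (mod 157)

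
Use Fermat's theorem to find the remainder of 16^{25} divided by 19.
17

By Fermat's Little Theorem, a^(p-1) ≡ 1 (mod p) for prime p and gcd(a, p) = 1
Here p = 19, so 16^18 ≡ 1 (mod 19)
We can reduce the exponent: 25 mod 18 = 7
So 16^25 ≡ 16^7 (mod 19)
Computing: 16^7 mod 19 = 17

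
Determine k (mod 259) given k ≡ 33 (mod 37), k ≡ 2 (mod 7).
107

Using the Chinese Remainder Theorem:
M = product of moduli = 259
For equation 1: M_1 = 7, 7 ≡ 7 (mod 37), inverse of 7 mod 37 is 16 (check: 7 × 16 = 112 ≡ 1 (mod 37))
For equation 2: M_2 = 37, 37 ≡ 2 (mod 7), inverse of 37 mod 7 is 4 (check: 2 × 4 = 8 ≡ 1 (mod 7))
Combine: k ≡ Σ r_i×M_i×(M_i⁻¹ mod m_i) = 33×7×16 + 2×37×4 = 3696 + 296 = 3992
3992 mod 259 = 107
k ≡ 107 (mod 259)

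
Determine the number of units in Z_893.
828

Prime factorization: 893 = 19 × 47
Using the formula φ(n) = n × Π(1 - 1/p) for each prime factor p:
φ(893) = 893 × (1 - 1/19) × (1 - 1/47)
φ(893) = 828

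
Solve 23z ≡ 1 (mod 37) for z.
23^(-1) ≡ 29 (mod 37). Verification: 23 × 29 = 667 ≡ 1 (mod 37)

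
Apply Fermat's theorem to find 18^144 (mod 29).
By Fermat: 18^{28} ≡ 1 (mod 29). 144 = 5×28 + 4. So 18^{144} ≡ 18^{4} ≡ 25 (mod 29)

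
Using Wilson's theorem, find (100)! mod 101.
By Wilson's theorem, (100)! ≡ -1 ≡ 100 (mod 101)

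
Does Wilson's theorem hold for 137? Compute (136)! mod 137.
(136)! mod 137 = 136. Since this equals -1 (mod 137), Wilson confirms 137 is prime.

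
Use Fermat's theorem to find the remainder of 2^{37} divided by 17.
15

By Fermat's Little Theorem, a^(p-1) ≡ 1 (mod p) for prime p and gcd(a, p) = 1
Here p = 17, so 2^16 ≡ 1 (mod 17)
We can reduce the exponent: 37 mod 16 = 5
So 2^37 ≡ 2^5 (mod 17)
Computing: 2^5 mod 17 = 15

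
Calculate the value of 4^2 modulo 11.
2 = 2 (binary 10). Repeated squaring mod 11: 4^1 ≡ 4; 4^2 ≡ 4² = 16 ≡ 5. So 4^2 ≡ 5 (mod 11).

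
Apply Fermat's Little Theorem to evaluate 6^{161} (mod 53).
38

By Fermat's Little Theorem, a^(p-1) ≡ 1 (mod p) for prime p and gcd(a, p) = 1
Here p = 53, so 6^52 ≡ 1 (mod 53)
We can reduce the exponent: 161 mod 52 = 5
So 6^161 ≡ 6^5 (mod 53)
Computing: 6^5 mod 53 = 38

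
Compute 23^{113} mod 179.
132

Using successive squaring:
Binary expansion of 113: 1110001
Powers of 23 mod 179 (each is the square of the previous):
  23^1 ≡ 23 (mod 179)
  23^2 ≡ 23² = 529 ≡ 171 (mod 179)
  23^4 ≡ 171² = 29241 ≡ 64 (mod 179)
  23^8 ≡ 64² = 4096 ≡ 158 (mod 179)
  23^16 ≡ 158² = 24964 ≡ 83 (mod 179)
  23^32 ≡ 83² = 6889 ≡ 87 (mod 179)
  23^64 ≡ 87² = 7569 ≡ 51 (mod 179)
113 = 64 + 32 + 16 + 1, so 23^113 = 23^64 × 23^32 × 23^16 × 23^1 ≡ 51 × 87 × 83 × 23 (mod 179)
Multiplying step by step:
  51 × 87 = 4437 ≡ 141 (mod 179)
  141 × 83 = 11703 ≡ 68 (mod 179)
  68 × 23 = 1564 ≡ 132 (mod 179)
Result: 23^113 ≡ 132 (mod 179)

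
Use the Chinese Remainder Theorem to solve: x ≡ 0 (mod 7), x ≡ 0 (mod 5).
0

Using the Chinese Remainder Theorem:
M = product of moduli = 35
For equation 1: M_1 = 5, 5 ≡ 5 (mod 7), inverse of 5 mod 7 is 3 (check: 5 × 3 = 15 ≡ 1 (mod 7))
For equation 2: M_2 = 7, 7 ≡ 2 (mod 5), inverse of 7 mod 5 is 3 (check: 2 × 3 = 6 ≡ 1 (mod 5))
Combine: x ≡ Σ r_i×M_i×(M_i⁻¹ mod m_i) = 0×5×3 + 0×7×3 = 0 + 0 = 0
0 mod 35 = 0
x ≡ 0 (mod 35)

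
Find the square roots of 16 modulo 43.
The square roots of 16 mod 43 are 4 and 39. Verify: 4² = 16 ≡ 16 (mod 43)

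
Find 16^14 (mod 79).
Using repeated squaring. 14 = 8 + 4 + 2 (binary 1110). Repeated squaring mod 79: 16^1 ≡ 16; 16^2 ≡ 16² = 256 ≡ 19; 16^4 ≡ 19² = 361 ≡ 45; 16^8 ≡ 45² = 2025 ≡ 50. Multiply: 16^14 = 16^8 × 16^4 × 16^2 ≡ 50 × 45 × 19 (mod 79): 50 × 45 = 2250 ≡ 38; 38 × 19 = 722 ≡ 11. So 16^14 ≡ 11 (mod 79).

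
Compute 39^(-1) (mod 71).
51

Using Extended Euclidean Algorithm:
gcd(39, 71) = 1
Bezout coefficients: 39 × -20 + 71 × 11 = 1
So 39 × -20 ≡ 1 (mod 71)
The inverse is -20 mod 71 = 51
Verification: 39 × 51 = 1989 = 28 × 71 + 1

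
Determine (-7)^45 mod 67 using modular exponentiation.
Using repeated squaring. (-7) ≡ 60 (mod 67). 45 = 32 + 8 + 4 + 1 (binary 101101). Repeated squaring mod 67: 60^1 ≡ 60; 60^2 ≡ 60² = 3600 ≡ 49; 60^4 ≡ 49² = 2401 ≡ 56; 60^8 ≡ 56² = 3136 ≡ 54; 60^16 ≡ 54² = 2916 ≡ 35; 60^32 ≡ 35² = 1225 ≡ 19. Multiply: (-7)^45 ≡ 60^32 × 60^8 × 60^4 × 60^1 ≡ 19 × 54 × 56 × 60 (mod 67): 19 × 54 = 1026 ≡ 21; 21 × 56 = 1176 ≡ 37; 37 × 60 = 2220 ≡ 9. So (-7)^45 ≡ 9 (mod 67).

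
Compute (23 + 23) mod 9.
1

(23 + 23) = 46
46 mod 9 = 1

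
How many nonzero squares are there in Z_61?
For prime 61, there are (p-1)/2 = (61-1)/2 = 30 quadratic residues (excluding 0).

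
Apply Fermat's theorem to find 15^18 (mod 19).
By Fermat's Little Theorem, 15^{18} ≡ 1 (mod 19) since 19 is prime and gcd(15, 19) = 1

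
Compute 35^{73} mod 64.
3

Using successive squaring:
Binary expansion of 73: 1001001
Powers of 35 mod 64 (each is the square of the previous):
  35^1 ≡ 35 (mod 64)
  35^2 ≡ 35² = 1225 ≡ 9 (mod 64)
  35^4 ≡ 9² = 81 ≡ 17 (mod 64)
  35^8 ≡ 17² = 289 ≡ 33 (mod 64)
  35^16 ≡ 33² = 1089 ≡ 1 (mod 64)
  35^32 ≡ 1² = 1 ≡ 1 (mod 64)
  35^64 ≡ 1² = 1 ≡ 1 (mod 64)
73 = 64 + 8 + 1, so 35^73 = 35^64 × 35^8 × 35^1 ≡ 1 × 33 × 35 (mod 64)
Multiplying step by step:
  1 × 33 = 33 ≡ 33 (mod 64)
  33 × 35 = 1155 ≡ 3 (mod 64)
Result: 35^73 ≡ 3 (mod 64)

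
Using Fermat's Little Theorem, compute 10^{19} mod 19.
10

By Fermat's Little Theorem, a^(p-1) ≡ 1 (mod p) for prime p and gcd(a, p) = 1
Here p = 19, so 10^18 ≡ 1 (mod 19)
We can reduce the exponent: 19 mod 18 = 1
So 10^19 ≡ 10^1 (mod 19)
Computing: 10^1 mod 19 = 10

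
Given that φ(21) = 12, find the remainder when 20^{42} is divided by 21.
By Euler: 20^{12} ≡ 1 (mod 21) since gcd(20, 21) = 1. 42 = 3×12 + 6. So 20^{42} ≡ 20^{6} ≡ 1 (mod 21)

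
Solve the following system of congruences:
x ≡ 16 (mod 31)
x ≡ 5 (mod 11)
16

Using the Chinese Remainder Theorem:
M = product of moduli = 341
For equation 1: M_1 = 11, 11 ≡ 11 (mod 31), inverse of 11 mod 31 is 17 (check: 11 × 17 = 187 ≡ 1 (mod 31))
For equation 2: M_2 = 31, 31 ≡ 9 (mod 11), inverse of 31 mod 11 is 5 (check: 9 × 5 = 45 ≡ 1 (mod 11))
Combine: x ≡ Σ r_i×M_i×(M_i⁻¹ mod m_i) = 16×11×17 + 5×31×5 = 2992 + 775 = 3767
3767 mod 341 = 16
x ≡ 16 (mod 341)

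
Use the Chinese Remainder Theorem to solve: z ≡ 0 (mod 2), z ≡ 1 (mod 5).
M = 2 × 5 = 10. M₁ = 5, y₁ ≡ 1 (mod 2). M₂ = 2, y₂ ≡ 3 (mod 5). z = 0×5×1 + 1×2×3 ≡ 6 (mod 10)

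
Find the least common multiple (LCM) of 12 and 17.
204

First find GCD(12, 17) using the Euclidean algorithm:
12 = 0 × 17 + 12
17 = 1 × 12 + 5
12 = 2 × 5 + 2
5 = 2 × 2 + 1
2 = 2 × 1 + 0
GCD(12, 17) = 1

LCM formula: LCM(a, b) = (a × b) / GCD(a, b)
LCM(12, 17) = (12 × 17) / 1
LCM(12, 17) = 204 / 1
LCM(12, 17) = 204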